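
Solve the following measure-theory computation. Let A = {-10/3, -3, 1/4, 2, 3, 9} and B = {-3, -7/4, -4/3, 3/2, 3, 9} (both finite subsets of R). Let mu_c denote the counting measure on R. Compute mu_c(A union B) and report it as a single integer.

Counting measure on a finite set equals cardinality. By inclusion-exclusion, |A union B| = |A| + |B| - |A cap B|.
|A| = 6, |B| = 6, |A cap B| = 3.
So mu_c(A union B) = 6 + 6 - 3 = 9.

9


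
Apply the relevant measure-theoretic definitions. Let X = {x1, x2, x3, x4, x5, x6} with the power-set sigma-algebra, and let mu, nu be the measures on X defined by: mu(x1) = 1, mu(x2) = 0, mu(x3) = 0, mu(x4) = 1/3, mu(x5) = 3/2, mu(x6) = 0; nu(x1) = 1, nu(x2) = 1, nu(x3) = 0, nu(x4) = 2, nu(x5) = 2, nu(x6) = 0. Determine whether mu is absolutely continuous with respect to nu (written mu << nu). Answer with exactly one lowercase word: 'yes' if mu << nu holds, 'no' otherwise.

mu << nu means: every nu-null measurable set is also mu-null; equivalently, for every atom x, if nu({x}) = 0 then mu({x}) = 0.
Checking each atom:
  x1: nu = 1 > 0 -> no constraint.
  x2: nu = 1 > 0 -> no constraint.
  x3: nu = 0, mu = 0 -> consistent with mu << nu.
  x4: nu = 2 > 0 -> no constraint.
  x5: nu = 2 > 0 -> no constraint.
  x6: nu = 0, mu = 0 -> consistent with mu << nu.
No atom violates the condition. Therefore mu << nu.

yes


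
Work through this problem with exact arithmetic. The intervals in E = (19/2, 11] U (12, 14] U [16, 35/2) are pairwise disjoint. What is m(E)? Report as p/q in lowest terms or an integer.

For pairwise disjoint intervals, m(union_i I_i) = sum_i m(I_i),
and m is invariant under swapping open/closed endpoints (single points have measure 0).
So m(E) = sum_i (b_i - a_i).
  I_1 has length 11 - 19/2 = 3/2.
  I_2 has length 14 - 12 = 2.
  I_3 has length 35/2 - 16 = 3/2.
Summing:
  m(E) = 3/2 + 2 + 3/2 = 5.

5


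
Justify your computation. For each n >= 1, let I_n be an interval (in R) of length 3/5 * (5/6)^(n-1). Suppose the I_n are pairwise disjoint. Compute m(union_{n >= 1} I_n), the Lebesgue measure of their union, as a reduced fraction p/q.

By countable additivity of the Lebesgue measure on pairwise disjoint measurable sets,
  m(union_{n >= 1} I_n) = sum_{n >= 1} m(I_n) = sum_{n >= 1} a * r^(n-1),
  with a = 3/5 and r = 5/6.
Since 0 < r = 5/6 < 1, the geometric series converges:
  sum_{n >= 1} a * r^(n-1) = a / (1 - r).
  = 3/5 / (1 - 5/6)
  = 3/5 / (1/6)
  = 18/5.

18/5


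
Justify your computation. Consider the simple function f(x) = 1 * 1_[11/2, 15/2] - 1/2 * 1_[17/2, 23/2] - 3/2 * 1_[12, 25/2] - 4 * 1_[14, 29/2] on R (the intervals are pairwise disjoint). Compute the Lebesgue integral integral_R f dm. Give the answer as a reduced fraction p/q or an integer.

For a simple function f = sum_i c_i * 1_{A_i} with disjoint A_i,
  integral f dm = sum_i c_i * m(A_i).
Lengths of the A_i:
  m(A_1) = 15/2 - 11/2 = 2.
  m(A_2) = 23/2 - 17/2 = 3.
  m(A_3) = 25/2 - 12 = 1/2.
  m(A_4) = 29/2 - 14 = 1/2.
Contributions c_i * m(A_i):
  (1) * (2) = 2.
  (-1/2) * (3) = -3/2.
  (-3/2) * (1/2) = -3/4.
  (-4) * (1/2) = -2.
Total: 2 - 3/2 - 3/4 - 2 = -9/4.

-9/4


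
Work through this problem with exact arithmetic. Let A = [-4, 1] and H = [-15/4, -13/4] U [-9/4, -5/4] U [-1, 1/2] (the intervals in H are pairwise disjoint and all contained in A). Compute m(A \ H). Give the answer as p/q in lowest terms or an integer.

The ambient interval has length m(A) = 1 - (-4) = 5.
Since the holes are disjoint and sit inside A, by finite additivity
  m(H) = sum_i (b_i - a_i), and m(A \ H) = m(A) - m(H).
Computing the hole measures:
  m(H_1) = -13/4 - (-15/4) = 1/2.
  m(H_2) = -5/4 - (-9/4) = 1.
  m(H_3) = 1/2 - (-1) = 3/2.
Summed: m(H) = 1/2 + 1 + 3/2 = 3.
So m(A \ H) = 5 - 3 = 2.

2


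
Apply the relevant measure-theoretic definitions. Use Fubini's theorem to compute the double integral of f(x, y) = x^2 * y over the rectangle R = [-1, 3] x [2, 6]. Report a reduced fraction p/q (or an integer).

f(x, y) is a tensor product of a function of x and a function of y, and both factors are bounded continuous (hence Lebesgue integrable) on the rectangle, so Fubini's theorem applies:
  integral_R f d(m x m) = (integral_a1^b1 x^2 dx) * (integral_a2^b2 y dy).
Inner integral in x: integral_{-1}^{3} x^2 dx = (3^3 - (-1)^3)/3
  = 28/3.
Inner integral in y: integral_{2}^{6} y dy = (6^2 - 2^2)/2
  = 16.
Product: (28/3) * (16) = 448/3.

448/3


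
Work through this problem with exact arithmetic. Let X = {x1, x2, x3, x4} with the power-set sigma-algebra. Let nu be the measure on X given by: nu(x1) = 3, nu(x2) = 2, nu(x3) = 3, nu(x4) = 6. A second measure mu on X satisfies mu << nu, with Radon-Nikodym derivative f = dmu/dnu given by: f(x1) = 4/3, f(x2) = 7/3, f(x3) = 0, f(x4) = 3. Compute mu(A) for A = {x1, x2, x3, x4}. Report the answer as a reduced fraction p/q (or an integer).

By the defining property of the Radon-Nikodym derivative, for every measurable set A,
  mu(A) = integral_A f dnu.
Since nu is a discrete measure concentrated on the atoms of X, the integral over A reduces to the sum
  mu(A) = sum_{x in A} f(x) * nu({x}).
Computing each term:
  x1: f(x1) * nu(x1) = 4/3 * 3 = 4.
  x2: f(x2) * nu(x2) = 7/3 * 2 = 14/3.
  x3: f(x3) * nu(x3) = 0 * 3 = 0.
  x4: f(x4) * nu(x4) = 3 * 6 = 18.
Summing: mu(A) = 4 + 14/3 + 0 + 18 = 80/3.

80/3


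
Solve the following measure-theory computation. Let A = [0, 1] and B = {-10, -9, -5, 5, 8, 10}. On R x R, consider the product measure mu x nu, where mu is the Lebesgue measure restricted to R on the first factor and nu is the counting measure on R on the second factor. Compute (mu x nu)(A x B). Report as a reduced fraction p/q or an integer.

For a measurable rectangle A x B, the product measure satisfies
  (mu x nu)(A x B) = mu(A) * nu(B).
  mu(A) = 1.
  nu(B) = 6.
  (mu x nu)(A x B) = 1 * 6 = 6.

6


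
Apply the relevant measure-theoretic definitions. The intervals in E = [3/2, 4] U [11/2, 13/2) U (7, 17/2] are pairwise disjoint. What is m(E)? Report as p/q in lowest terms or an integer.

For pairwise disjoint intervals, m(union_i I_i) = sum_i m(I_i),
and m is invariant under swapping open/closed endpoints (single points have measure 0).
So m(E) = sum_i (b_i - a_i).
  I_1 has length 4 - 3/2 = 5/2.
  I_2 has length 13/2 - 11/2 = 1.
  I_3 has length 17/2 - 7 = 3/2.
Summing:
  m(E) = 5/2 + 1 + 3/2 = 5.

5


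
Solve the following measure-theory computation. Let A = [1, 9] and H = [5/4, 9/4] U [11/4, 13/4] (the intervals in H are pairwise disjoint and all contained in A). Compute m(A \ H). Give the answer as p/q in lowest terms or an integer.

The ambient interval has length m(A) = 9 - 1 = 8.
Since the holes are disjoint and sit inside A, by finite additivity
  m(H) = sum_i (b_i - a_i), and m(A \ H) = m(A) - m(H).
Computing the hole measures:
  m(H_1) = 9/4 - 5/4 = 1.
  m(H_2) = 13/4 - 11/4 = 1/2.
Summed: m(H) = 1 + 1/2 = 3/2.
So m(A \ H) = 8 - 3/2 = 13/2.

13/2


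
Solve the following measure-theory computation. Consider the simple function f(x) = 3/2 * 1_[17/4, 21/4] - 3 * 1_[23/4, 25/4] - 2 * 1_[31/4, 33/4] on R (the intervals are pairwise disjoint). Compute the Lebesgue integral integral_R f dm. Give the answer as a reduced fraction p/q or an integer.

For a simple function f = sum_i c_i * 1_{A_i} with disjoint A_i,
  integral f dm = sum_i c_i * m(A_i).
Lengths of the A_i:
  m(A_1) = 21/4 - 17/4 = 1.
  m(A_2) = 25/4 - 23/4 = 1/2.
  m(A_3) = 33/4 - 31/4 = 1/2.
Contributions c_i * m(A_i):
  (3/2) * (1) = 3/2.
  (-3) * (1/2) = -3/2.
  (-2) * (1/2) = -1.
Total: 3/2 - 3/2 - 1 = -1.

-1


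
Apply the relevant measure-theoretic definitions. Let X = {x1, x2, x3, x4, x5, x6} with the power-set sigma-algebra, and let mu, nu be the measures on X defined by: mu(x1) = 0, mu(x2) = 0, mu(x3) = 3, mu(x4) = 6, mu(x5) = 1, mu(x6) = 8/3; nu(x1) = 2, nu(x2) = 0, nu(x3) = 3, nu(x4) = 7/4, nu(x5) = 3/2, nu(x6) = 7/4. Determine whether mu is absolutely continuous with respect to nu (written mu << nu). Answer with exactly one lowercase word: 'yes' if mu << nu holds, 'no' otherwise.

mu << nu means: every nu-null measurable set is also mu-null; equivalently, for every atom x, if nu({x}) = 0 then mu({x}) = 0.
Checking each atom:
  x1: nu = 2 > 0 -> no constraint.
  x2: nu = 0, mu = 0 -> consistent with mu << nu.
  x3: nu = 3 > 0 -> no constraint.
  x4: nu = 7/4 > 0 -> no constraint.
  x5: nu = 3/2 > 0 -> no constraint.
  x6: nu = 7/4 > 0 -> no constraint.
No atom violates the condition. Therefore mu << nu.

yes


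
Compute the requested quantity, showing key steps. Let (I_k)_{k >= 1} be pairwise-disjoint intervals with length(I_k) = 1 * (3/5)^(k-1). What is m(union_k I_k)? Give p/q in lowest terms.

By countable additivity of the Lebesgue measure on pairwise disjoint measurable sets,
  m(union_{k >= 1} I_k) = sum_{k >= 1} m(I_k) = sum_{k >= 1} a * r^(k-1),
  with a = 1 and r = 3/5.
Since 0 < r = 3/5 < 1, the geometric series converges:
  sum_{k >= 1} a * r^(k-1) = a / (1 - r).
  = 1 / (1 - 3/5)
  = 1 / (2/5)
  = 5/2.

5/2


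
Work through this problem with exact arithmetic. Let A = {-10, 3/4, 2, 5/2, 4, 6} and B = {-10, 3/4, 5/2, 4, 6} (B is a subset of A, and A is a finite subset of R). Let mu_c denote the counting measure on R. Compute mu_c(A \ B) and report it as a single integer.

Counting measure assigns mu_c(E) = |E| (number of elements) when E is finite. For B subset A, A \ B is the set of elements of A not in B, so |A \ B| = |A| - |B|.
|A| = 6, |B| = 5, so mu_c(A \ B) = 6 - 5 = 1.

1


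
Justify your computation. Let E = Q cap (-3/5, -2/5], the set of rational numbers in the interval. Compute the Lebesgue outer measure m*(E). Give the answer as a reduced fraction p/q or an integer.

E = Q cap (-3/5, -2/5] is a subset of Q, which is countable. Enumerate Q = {q_1, q_2, ...}; for any eps > 0, cover q_k by the open interval (q_k - eps/2^(k+1), q_k + eps/2^(k+1)), of length eps/2^k. The total cover length is sum_{k>=1} eps/2^k = eps. Hence m*(E) <= m*(Q) <= eps for every eps > 0, and since outer measure is non-negative, m*(E) = 0.

0


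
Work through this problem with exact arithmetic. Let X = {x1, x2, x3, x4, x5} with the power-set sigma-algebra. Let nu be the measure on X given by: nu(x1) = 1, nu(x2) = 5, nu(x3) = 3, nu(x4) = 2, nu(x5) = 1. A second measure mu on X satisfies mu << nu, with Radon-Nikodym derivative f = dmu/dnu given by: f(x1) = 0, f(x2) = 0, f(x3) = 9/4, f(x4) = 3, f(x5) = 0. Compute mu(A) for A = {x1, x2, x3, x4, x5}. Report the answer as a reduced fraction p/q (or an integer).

By the defining property of the Radon-Nikodym derivative, for every measurable set A,
  mu(A) = integral_A f dnu.
Since nu is a discrete measure concentrated on the atoms of X, the integral over A reduces to the sum
  mu(A) = sum_{x in A} f(x) * nu({x}).
Computing each term:
  x1: f(x1) * nu(x1) = 0 * 1 = 0.
  x2: f(x2) * nu(x2) = 0 * 5 = 0.
  x3: f(x3) * nu(x3) = 9/4 * 3 = 27/4.
  x4: f(x4) * nu(x4) = 3 * 2 = 6.
  x5: f(x5) * nu(x5) = 0 * 1 = 0.
Summing: mu(A) = 0 + 0 + 27/4 + 6 + 0 = 51/4.

51/4


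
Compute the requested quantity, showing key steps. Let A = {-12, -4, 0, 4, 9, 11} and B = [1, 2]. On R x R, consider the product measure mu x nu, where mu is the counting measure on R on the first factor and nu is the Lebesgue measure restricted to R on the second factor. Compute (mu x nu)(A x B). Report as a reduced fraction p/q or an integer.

For a measurable rectangle A x B, the product measure satisfies
  (mu x nu)(A x B) = mu(A) * nu(B).
  mu(A) = 6.
  nu(B) = 1.
  (mu x nu)(A x B) = 6 * 1 = 6.

6


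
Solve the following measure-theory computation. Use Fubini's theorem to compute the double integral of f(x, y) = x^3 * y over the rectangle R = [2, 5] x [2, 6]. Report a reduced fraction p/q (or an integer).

f(x, y) is a tensor product of a function of x and a function of y, and both factors are bounded continuous (hence Lebesgue integrable) on the rectangle, so Fubini's theorem applies:
  integral_R f d(m x m) = (integral_a1^b1 x^3 dx) * (integral_a2^b2 y dy).
Inner integral in x: integral_{2}^{5} x^3 dx = (5^4 - 2^4)/4
  = 609/4.
Inner integral in y: integral_{2}^{6} y dy = (6^2 - 2^2)/2
  = 16.
Product: (609/4) * (16) = 2436.

2436


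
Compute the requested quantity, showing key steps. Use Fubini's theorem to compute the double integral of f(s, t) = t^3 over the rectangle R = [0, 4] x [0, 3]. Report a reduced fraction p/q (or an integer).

f(s, t) is a tensor product of a function of s and a function of t, and both factors are bounded continuous (hence Lebesgue integrable) on the rectangle, so Fubini's theorem applies:
  integral_R f d(m x m) = (integral_a1^b1 1 ds) * (integral_a2^b2 t^3 dt).
Inner integral in s: integral_{0}^{4} 1 ds = (4^1 - 0^1)/1
  = 4.
Inner integral in t: integral_{0}^{3} t^3 dt = (3^4 - 0^4)/4
  = 81/4.
Product: (4) * (81/4) = 81.

81


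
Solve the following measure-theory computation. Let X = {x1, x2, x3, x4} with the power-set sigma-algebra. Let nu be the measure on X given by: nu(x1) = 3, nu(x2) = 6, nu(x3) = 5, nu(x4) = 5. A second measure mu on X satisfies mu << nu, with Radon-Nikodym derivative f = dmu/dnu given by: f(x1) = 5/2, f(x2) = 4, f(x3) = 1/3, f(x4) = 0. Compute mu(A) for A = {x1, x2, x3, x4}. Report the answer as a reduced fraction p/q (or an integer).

By the defining property of the Radon-Nikodym derivative, for every measurable set A,
  mu(A) = integral_A f dnu.
Since nu is a discrete measure concentrated on the atoms of X, the integral over A reduces to the sum
  mu(A) = sum_{x in A} f(x) * nu({x}).
Computing each term:
  x1: f(x1) * nu(x1) = 5/2 * 3 = 15/2.
  x2: f(x2) * nu(x2) = 4 * 6 = 24.
  x3: f(x3) * nu(x3) = 1/3 * 5 = 5/3.
  x4: f(x4) * nu(x4) = 0 * 5 = 0.
Summing: mu(A) = 15/2 + 24 + 5/3 + 0 = 199/6.

199/6


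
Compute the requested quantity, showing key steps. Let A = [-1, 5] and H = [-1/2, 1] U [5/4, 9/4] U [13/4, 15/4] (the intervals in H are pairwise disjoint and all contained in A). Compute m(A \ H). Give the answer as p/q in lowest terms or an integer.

The ambient interval has length m(A) = 5 - (-1) = 6.
Since the holes are disjoint and sit inside A, by finite additivity
  m(H) = sum_i (b_i - a_i), and m(A \ H) = m(A) - m(H).
Computing the hole measures:
  m(H_1) = 1 - (-1/2) = 3/2.
  m(H_2) = 9/4 - 5/4 = 1.
  m(H_3) = 15/4 - 13/4 = 1/2.
Summed: m(H) = 3/2 + 1 + 1/2 = 3.
So m(A \ H) = 6 - 3 = 3.

3


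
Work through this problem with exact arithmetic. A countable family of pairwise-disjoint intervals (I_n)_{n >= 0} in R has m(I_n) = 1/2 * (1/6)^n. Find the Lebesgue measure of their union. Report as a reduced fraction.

By countable additivity of the Lebesgue measure on pairwise disjoint measurable sets,
  m(union_{n >= 0} I_n) = sum_{n >= 0} m(I_n) = sum_{n >= 0} a * r^n,
  with a = 1/2 and r = 1/6.
Since 0 < r = 1/6 < 1, the geometric series converges:
  sum_{n >= 0} a * r^n = a / (1 - r).
  = 1/2 / (1 - 1/6)
  = 1/2 / (5/6)
  = 3/5.

3/5


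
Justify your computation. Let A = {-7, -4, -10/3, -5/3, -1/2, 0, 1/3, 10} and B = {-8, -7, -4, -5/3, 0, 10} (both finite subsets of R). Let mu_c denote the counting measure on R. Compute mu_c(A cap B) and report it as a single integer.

Counting measure on a finite set equals cardinality. mu_c(A cap B) = |A cap B| (elements appearing in both).
Enumerating the elements of A that also lie in B gives 5 element(s).
So mu_c(A cap B) = 5.

5


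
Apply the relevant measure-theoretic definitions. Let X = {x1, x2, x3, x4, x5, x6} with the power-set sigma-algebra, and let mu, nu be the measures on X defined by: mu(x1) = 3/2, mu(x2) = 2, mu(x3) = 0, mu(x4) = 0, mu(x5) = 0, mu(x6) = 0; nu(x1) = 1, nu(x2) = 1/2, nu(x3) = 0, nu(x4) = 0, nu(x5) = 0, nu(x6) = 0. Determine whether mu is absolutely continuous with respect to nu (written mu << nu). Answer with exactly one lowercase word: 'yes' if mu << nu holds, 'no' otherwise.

mu << nu means: every nu-null measurable set is also mu-null; equivalently, for every atom x, if nu({x}) = 0 then mu({x}) = 0.
Checking each atom:
  x1: nu = 1 > 0 -> no constraint.
  x2: nu = 1/2 > 0 -> no constraint.
  x3: nu = 0, mu = 0 -> consistent with mu << nu.
  x4: nu = 0, mu = 0 -> consistent with mu << nu.
  x5: nu = 0, mu = 0 -> consistent with mu << nu.
  x6: nu = 0, mu = 0 -> consistent with mu << nu.
No atom violates the condition. Therefore mu << nu.

yes


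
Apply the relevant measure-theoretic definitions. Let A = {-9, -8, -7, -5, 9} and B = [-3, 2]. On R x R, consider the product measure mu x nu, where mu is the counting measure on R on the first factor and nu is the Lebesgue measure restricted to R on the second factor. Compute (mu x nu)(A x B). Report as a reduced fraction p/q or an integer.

For a measurable rectangle A x B, the product measure satisfies
  (mu x nu)(A x B) = mu(A) * nu(B).
  mu(A) = 5.
  nu(B) = 5.
  (mu x nu)(A x B) = 5 * 5 = 25.

25


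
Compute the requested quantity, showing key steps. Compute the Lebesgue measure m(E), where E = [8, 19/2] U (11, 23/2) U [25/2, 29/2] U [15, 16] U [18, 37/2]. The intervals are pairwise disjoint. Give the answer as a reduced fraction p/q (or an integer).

For pairwise disjoint intervals, m(union_i I_i) = sum_i m(I_i),
and m is invariant under swapping open/closed endpoints (single points have measure 0).
So m(E) = sum_i (b_i - a_i).
  I_1 has length 19/2 - 8 = 3/2.
  I_2 has length 23/2 - 11 = 1/2.
  I_3 has length 29/2 - 25/2 = 2.
  I_4 has length 16 - 15 = 1.
  I_5 has length 37/2 - 18 = 1/2.
Summing:
  m(E) = 3/2 + 1/2 + 2 + 1 + 1/2 = 11/2.

11/2


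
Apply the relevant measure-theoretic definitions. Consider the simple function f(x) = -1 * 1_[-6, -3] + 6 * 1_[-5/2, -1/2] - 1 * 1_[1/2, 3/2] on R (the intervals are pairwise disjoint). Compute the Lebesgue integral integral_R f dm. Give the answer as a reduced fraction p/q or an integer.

For a simple function f = sum_i c_i * 1_{A_i} with disjoint A_i,
  integral f dm = sum_i c_i * m(A_i).
Lengths of the A_i:
  m(A_1) = -3 - (-6) = 3.
  m(A_2) = -1/2 - (-5/2) = 2.
  m(A_3) = 3/2 - 1/2 = 1.
Contributions c_i * m(A_i):
  (-1) * (3) = -3.
  (6) * (2) = 12.
  (-1) * (1) = -1.
Total: -3 + 12 - 1 = 8.

8


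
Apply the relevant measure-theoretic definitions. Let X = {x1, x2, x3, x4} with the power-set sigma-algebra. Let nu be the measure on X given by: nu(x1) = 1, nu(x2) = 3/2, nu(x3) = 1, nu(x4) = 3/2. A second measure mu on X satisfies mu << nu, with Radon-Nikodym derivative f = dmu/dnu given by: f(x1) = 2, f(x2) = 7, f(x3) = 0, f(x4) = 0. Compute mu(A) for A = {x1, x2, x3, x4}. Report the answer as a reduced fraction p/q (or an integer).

By the defining property of the Radon-Nikodym derivative, for every measurable set A,
  mu(A) = integral_A f dnu.
Since nu is a discrete measure concentrated on the atoms of X, the integral over A reduces to the sum
  mu(A) = sum_{x in A} f(x) * nu({x}).
Computing each term:
  x1: f(x1) * nu(x1) = 2 * 1 = 2.
  x2: f(x2) * nu(x2) = 7 * 3/2 = 21/2.
  x3: f(x3) * nu(x3) = 0 * 1 = 0.
  x4: f(x4) * nu(x4) = 0 * 3/2 = 0.
Summing: mu(A) = 2 + 21/2 + 0 + 0 = 25/2.

25/2


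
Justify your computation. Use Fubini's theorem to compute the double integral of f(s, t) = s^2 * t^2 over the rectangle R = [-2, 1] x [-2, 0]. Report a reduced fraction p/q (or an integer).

f(s, t) is a tensor product of a function of s and a function of t, and both factors are bounded continuous (hence Lebesgue integrable) on the rectangle, so Fubini's theorem applies:
  integral_R f d(m x m) = (integral_a1^b1 s^2 ds) * (integral_a2^b2 t^2 dt).
Inner integral in s: integral_{-2}^{1} s^2 ds = (1^3 - (-2)^3)/3
  = 3.
Inner integral in t: integral_{-2}^{0} t^2 dt = (0^3 - (-2)^3)/3
  = 8/3.
Product: (3) * (8/3) = 8.

8


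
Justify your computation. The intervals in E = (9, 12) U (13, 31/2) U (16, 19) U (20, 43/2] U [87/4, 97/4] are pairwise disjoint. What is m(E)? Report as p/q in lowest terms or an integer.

For pairwise disjoint intervals, m(union_i I_i) = sum_i m(I_i),
and m is invariant under swapping open/closed endpoints (single points have measure 0).
So m(E) = sum_i (b_i - a_i).
  I_1 has length 12 - 9 = 3.
  I_2 has length 31/2 - 13 = 5/2.
  I_3 has length 19 - 16 = 3.
  I_4 has length 43/2 - 20 = 3/2.
  I_5 has length 97/4 - 87/4 = 5/2.
Summing:
  m(E) = 3 + 5/2 + 3 + 3/2 + 5/2 = 25/2.

25/2


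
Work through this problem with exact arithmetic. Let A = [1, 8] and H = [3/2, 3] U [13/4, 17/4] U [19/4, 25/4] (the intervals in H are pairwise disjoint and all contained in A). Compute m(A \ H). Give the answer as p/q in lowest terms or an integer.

The ambient interval has length m(A) = 8 - 1 = 7.
Since the holes are disjoint and sit inside A, by finite additivity
  m(H) = sum_i (b_i - a_i), and m(A \ H) = m(A) - m(H).
Computing the hole measures:
  m(H_1) = 3 - 3/2 = 3/2.
  m(H_2) = 17/4 - 13/4 = 1.
  m(H_3) = 25/4 - 19/4 = 3/2.
Summed: m(H) = 3/2 + 1 + 3/2 = 4.
So m(A \ H) = 7 - 4 = 3.

3


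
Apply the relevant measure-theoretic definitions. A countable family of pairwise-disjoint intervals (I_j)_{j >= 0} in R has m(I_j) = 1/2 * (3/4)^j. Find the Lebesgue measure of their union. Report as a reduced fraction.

By countable additivity of the Lebesgue measure on pairwise disjoint measurable sets,
  m(union_{j >= 0} I_j) = sum_{j >= 0} m(I_j) = sum_{j >= 0} a * r^j,
  with a = 1/2 and r = 3/4.
Since 0 < r = 3/4 < 1, the geometric series converges:
  sum_{j >= 0} a * r^j = a / (1 - r).
  = 1/2 / (1 - 3/4)
  = 1/2 / (1/4)
  = 2.

2


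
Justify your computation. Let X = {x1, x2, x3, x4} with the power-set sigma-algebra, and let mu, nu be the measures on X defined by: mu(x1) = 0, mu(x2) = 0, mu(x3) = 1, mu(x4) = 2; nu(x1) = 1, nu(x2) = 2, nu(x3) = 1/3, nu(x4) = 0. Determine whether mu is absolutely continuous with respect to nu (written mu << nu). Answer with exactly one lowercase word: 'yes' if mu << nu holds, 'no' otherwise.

mu << nu means: every nu-null measurable set is also mu-null; equivalently, for every atom x, if nu({x}) = 0 then mu({x}) = 0.
Checking each atom:
  x1: nu = 1 > 0 -> no constraint.
  x2: nu = 2 > 0 -> no constraint.
  x3: nu = 1/3 > 0 -> no constraint.
  x4: nu = 0, mu = 2 > 0 -> violates mu << nu.
The atom(s) x4 violate the condition (nu = 0 but mu > 0). Therefore mu is NOT absolutely continuous w.r.t. nu.

no


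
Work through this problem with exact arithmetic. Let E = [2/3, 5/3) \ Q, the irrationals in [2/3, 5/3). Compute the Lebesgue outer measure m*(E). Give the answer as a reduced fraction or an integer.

The interval I = [2/3, 5/3) has m(I) = 5/3 - 2/3 = 1 (endpoints are measure-zero, so open/closed/half-open agree). Write I = (I cap Q) u (I \ Q). The rationals in I are countable, so m*(I cap Q) = 0 (cover each rational by intervals whose total length is arbitrarily small). By countable subadditivity m*(I) <= m*(I cap Q) + m*(I \ Q), hence m*(I \ Q) >= m(I) = 1. The reverse inequality m*(I \ Q) <= m*(I) = 1 is trivial since (I \ Q) is a subset of I. Therefore m*(I \ Q) = 1.

1


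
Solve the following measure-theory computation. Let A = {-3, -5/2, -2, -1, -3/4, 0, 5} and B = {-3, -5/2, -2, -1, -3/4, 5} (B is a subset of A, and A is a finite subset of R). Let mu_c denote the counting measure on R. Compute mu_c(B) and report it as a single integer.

Counting measure assigns mu_c(E) = |E| (number of elements) when E is finite.
B has 6 element(s), so mu_c(B) = 6.

6


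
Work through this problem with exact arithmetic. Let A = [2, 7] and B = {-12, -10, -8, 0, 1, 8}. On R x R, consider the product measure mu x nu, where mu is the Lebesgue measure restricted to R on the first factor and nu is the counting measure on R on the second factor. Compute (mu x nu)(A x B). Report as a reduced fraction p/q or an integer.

For a measurable rectangle A x B, the product measure satisfies
  (mu x nu)(A x B) = mu(A) * nu(B).
  mu(A) = 5.
  nu(B) = 6.
  (mu x nu)(A x B) = 5 * 6 = 30.

30


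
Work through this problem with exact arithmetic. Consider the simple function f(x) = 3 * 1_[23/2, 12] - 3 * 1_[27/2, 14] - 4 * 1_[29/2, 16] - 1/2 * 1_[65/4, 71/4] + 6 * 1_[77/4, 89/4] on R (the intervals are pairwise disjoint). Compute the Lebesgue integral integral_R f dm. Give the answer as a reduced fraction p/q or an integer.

For a simple function f = sum_i c_i * 1_{A_i} with disjoint A_i,
  integral f dm = sum_i c_i * m(A_i).
Lengths of the A_i:
  m(A_1) = 12 - 23/2 = 1/2.
  m(A_2) = 14 - 27/2 = 1/2.
  m(A_3) = 16 - 29/2 = 3/2.
  m(A_4) = 71/4 - 65/4 = 3/2.
  m(A_5) = 89/4 - 77/4 = 3.
Contributions c_i * m(A_i):
  (3) * (1/2) = 3/2.
  (-3) * (1/2) = -3/2.
  (-4) * (3/2) = -6.
  (-1/2) * (3/2) = -3/4.
  (6) * (3) = 18.
Total: 3/2 - 3/2 - 6 - 3/4 + 18 = 45/4.

45/4


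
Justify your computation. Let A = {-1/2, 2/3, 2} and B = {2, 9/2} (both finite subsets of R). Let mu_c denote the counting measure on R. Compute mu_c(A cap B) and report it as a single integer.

Counting measure on a finite set equals cardinality. mu_c(A cap B) = |A cap B| (elements appearing in both).
Enumerating the elements of A that also lie in B gives 1 element(s).
So mu_c(A cap B) = 1.

1


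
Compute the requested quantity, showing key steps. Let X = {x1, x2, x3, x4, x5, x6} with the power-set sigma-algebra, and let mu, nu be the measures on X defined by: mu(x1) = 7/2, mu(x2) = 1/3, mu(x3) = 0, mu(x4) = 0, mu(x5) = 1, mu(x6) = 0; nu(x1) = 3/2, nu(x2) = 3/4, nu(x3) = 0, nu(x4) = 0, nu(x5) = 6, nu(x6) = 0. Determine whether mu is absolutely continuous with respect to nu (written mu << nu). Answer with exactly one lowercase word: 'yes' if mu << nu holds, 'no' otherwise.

mu << nu means: every nu-null measurable set is also mu-null; equivalently, for every atom x, if nu({x}) = 0 then mu({x}) = 0.
Checking each atom:
  x1: nu = 3/2 > 0 -> no constraint.
  x2: nu = 3/4 > 0 -> no constraint.
  x3: nu = 0, mu = 0 -> consistent with mu << nu.
  x4: nu = 0, mu = 0 -> consistent with mu << nu.
  x5: nu = 6 > 0 -> no constraint.
  x6: nu = 0, mu = 0 -> consistent with mu << nu.
No atom violates the condition. Therefore mu << nu.

yes


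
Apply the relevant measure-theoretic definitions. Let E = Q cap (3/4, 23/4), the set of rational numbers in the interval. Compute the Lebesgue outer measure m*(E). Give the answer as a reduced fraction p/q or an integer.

The set Q cap (3/4, 23/4) is countable (a subset of the countable set Q). Lebesgue outer measure of any countable set is 0: each singleton {q} has m*({q}) = 0, and by countable subadditivity m*(union_k {q_k}) <= sum_k m*({q_k}) = sum_k 0 = 0. The reverse inequality m*(E) >= 0 is automatic. So m*(Q cap (3/4, 23/4)) = 0.

0


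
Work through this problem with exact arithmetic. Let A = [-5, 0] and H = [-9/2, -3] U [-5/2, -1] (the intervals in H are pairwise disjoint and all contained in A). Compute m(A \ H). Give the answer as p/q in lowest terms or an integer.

The ambient interval has length m(A) = 0 - (-5) = 5.
Since the holes are disjoint and sit inside A, by finite additivity
  m(H) = sum_i (b_i - a_i), and m(A \ H) = m(A) - m(H).
Computing the hole measures:
  m(H_1) = -3 - (-9/2) = 3/2.
  m(H_2) = -1 - (-5/2) = 3/2.
Summed: m(H) = 3/2 + 3/2 = 3.
So m(A \ H) = 5 - 3 = 2.

2


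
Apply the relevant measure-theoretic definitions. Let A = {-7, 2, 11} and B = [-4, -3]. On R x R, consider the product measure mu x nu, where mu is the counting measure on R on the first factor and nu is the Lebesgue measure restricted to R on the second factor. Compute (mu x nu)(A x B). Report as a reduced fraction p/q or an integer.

For a measurable rectangle A x B, the product measure satisfies
  (mu x nu)(A x B) = mu(A) * nu(B).
  mu(A) = 3.
  nu(B) = 1.
  (mu x nu)(A x B) = 3 * 1 = 3.

3


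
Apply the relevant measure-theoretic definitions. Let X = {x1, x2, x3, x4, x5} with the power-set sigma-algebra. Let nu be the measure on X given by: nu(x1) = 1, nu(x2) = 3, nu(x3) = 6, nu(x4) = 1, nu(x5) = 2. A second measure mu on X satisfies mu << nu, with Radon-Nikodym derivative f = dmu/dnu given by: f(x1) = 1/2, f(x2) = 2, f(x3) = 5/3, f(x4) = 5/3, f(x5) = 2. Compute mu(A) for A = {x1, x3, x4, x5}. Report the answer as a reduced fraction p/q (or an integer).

By the defining property of the Radon-Nikodym derivative, for every measurable set A,
  mu(A) = integral_A f dnu.
Since nu is a discrete measure concentrated on the atoms of X, the integral over A reduces to the sum
  mu(A) = sum_{x in A} f(x) * nu({x}).
Computing each term:
  x1: f(x1) * nu(x1) = 1/2 * 1 = 1/2.
  x3: f(x3) * nu(x3) = 5/3 * 6 = 10.
  x4: f(x4) * nu(x4) = 5/3 * 1 = 5/3.
  x5: f(x5) * nu(x5) = 2 * 2 = 4.
Summing: mu(A) = 1/2 + 10 + 5/3 + 4 = 97/6.

97/6


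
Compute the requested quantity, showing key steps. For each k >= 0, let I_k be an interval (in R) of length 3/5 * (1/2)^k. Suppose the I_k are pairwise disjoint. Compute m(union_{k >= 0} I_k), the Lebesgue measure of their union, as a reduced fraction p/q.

By countable additivity of the Lebesgue measure on pairwise disjoint measurable sets,
  m(union_{k >= 0} I_k) = sum_{k >= 0} m(I_k) = sum_{k >= 0} a * r^k,
  with a = 3/5 and r = 1/2.
Since 0 < r = 1/2 < 1, the geometric series converges:
  sum_{k >= 0} a * r^k = a / (1 - r).
  = 3/5 / (1 - 1/2)
  = 3/5 / (1/2)
  = 6/5.

6/5


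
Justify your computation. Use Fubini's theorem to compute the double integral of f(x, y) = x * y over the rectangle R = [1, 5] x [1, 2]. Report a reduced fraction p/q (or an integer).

f(x, y) is a tensor product of a function of x and a function of y, and both factors are bounded continuous (hence Lebesgue integrable) on the rectangle, so Fubini's theorem applies:
  integral_R f d(m x m) = (integral_a1^b1 x dx) * (integral_a2^b2 y dy).
Inner integral in x: integral_{1}^{5} x dx = (5^2 - 1^2)/2
  = 12.
Inner integral in y: integral_{1}^{2} y dy = (2^2 - 1^2)/2
  = 3/2.
Product: (12) * (3/2) = 18.

18


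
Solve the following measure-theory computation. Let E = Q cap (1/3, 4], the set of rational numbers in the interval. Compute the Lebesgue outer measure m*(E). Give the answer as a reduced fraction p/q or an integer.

The set Q cap (1/3, 4] is countable (a subset of the countable set Q). Lebesgue outer measure of any countable set is 0: each singleton {q} has m*({q}) = 0, and by countable subadditivity m*(union_k {q_k}) <= sum_k m*({q_k}) = sum_k 0 = 0. The reverse inequality m*(E) >= 0 is automatic. So m*(Q cap (1/3, 4]) = 0.

0


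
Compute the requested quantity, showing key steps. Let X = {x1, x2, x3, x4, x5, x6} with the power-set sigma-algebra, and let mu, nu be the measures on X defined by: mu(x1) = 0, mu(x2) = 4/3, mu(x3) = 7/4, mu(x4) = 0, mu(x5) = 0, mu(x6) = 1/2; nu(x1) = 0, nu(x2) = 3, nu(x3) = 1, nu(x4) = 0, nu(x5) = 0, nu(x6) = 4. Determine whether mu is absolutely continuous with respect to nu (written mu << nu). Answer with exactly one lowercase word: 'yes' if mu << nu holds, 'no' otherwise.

mu << nu means: every nu-null measurable set is also mu-null; equivalently, for every atom x, if nu({x}) = 0 then mu({x}) = 0.
Checking each atom:
  x1: nu = 0, mu = 0 -> consistent with mu << nu.
  x2: nu = 3 > 0 -> no constraint.
  x3: nu = 1 > 0 -> no constraint.
  x4: nu = 0, mu = 0 -> consistent with mu << nu.
  x5: nu = 0, mu = 0 -> consistent with mu << nu.
  x6: nu = 4 > 0 -> no constraint.
No atom violates the condition. Therefore mu << nu.

yes


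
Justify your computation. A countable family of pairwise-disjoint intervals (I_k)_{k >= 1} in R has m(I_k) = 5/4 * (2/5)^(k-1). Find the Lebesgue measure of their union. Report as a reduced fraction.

By countable additivity of the Lebesgue measure on pairwise disjoint measurable sets,
  m(union_{k >= 1} I_k) = sum_{k >= 1} m(I_k) = sum_{k >= 1} a * r^(k-1),
  with a = 5/4 and r = 2/5.
Since 0 < r = 2/5 < 1, the geometric series converges:
  sum_{k >= 1} a * r^(k-1) = a / (1 - r).
  = 5/4 / (1 - 2/5)
  = 5/4 / (3/5)
  = 25/12.

25/12


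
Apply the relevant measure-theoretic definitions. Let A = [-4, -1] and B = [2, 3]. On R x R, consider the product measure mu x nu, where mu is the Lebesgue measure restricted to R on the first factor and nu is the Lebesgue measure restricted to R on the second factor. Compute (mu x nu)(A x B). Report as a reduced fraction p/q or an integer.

For a measurable rectangle A x B, the product measure satisfies
  (mu x nu)(A x B) = mu(A) * nu(B).
  mu(A) = 3.
  nu(B) = 1.
  (mu x nu)(A x B) = 3 * 1 = 3.

3


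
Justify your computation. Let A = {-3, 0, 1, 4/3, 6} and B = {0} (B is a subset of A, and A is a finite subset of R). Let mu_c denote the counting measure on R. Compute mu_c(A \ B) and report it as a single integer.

Counting measure assigns mu_c(E) = |E| (number of elements) when E is finite. For B subset A, A \ B is the set of elements of A not in B, so |A \ B| = |A| - |B|.
|A| = 5, |B| = 1, so mu_c(A \ B) = 5 - 1 = 4.

4


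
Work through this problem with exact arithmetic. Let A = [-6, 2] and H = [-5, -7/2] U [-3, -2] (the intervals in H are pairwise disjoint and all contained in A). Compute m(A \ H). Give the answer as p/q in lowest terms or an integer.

The ambient interval has length m(A) = 2 - (-6) = 8.
Since the holes are disjoint and sit inside A, by finite additivity
  m(H) = sum_i (b_i - a_i), and m(A \ H) = m(A) - m(H).
Computing the hole measures:
  m(H_1) = -7/2 - (-5) = 3/2.
  m(H_2) = -2 - (-3) = 1.
Summed: m(H) = 3/2 + 1 = 5/2.
So m(A \ H) = 8 - 5/2 = 11/2.

11/2


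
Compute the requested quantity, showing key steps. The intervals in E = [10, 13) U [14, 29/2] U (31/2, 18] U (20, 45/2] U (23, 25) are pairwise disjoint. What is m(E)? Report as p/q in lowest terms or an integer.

For pairwise disjoint intervals, m(union_i I_i) = sum_i m(I_i),
and m is invariant under swapping open/closed endpoints (single points have measure 0).
So m(E) = sum_i (b_i - a_i).
  I_1 has length 13 - 10 = 3.
  I_2 has length 29/2 - 14 = 1/2.
  I_3 has length 18 - 31/2 = 5/2.
  I_4 has length 45/2 - 20 = 5/2.
  I_5 has length 25 - 23 = 2.
Summing:
  m(E) = 3 + 1/2 + 5/2 + 5/2 + 2 = 21/2.

21/2


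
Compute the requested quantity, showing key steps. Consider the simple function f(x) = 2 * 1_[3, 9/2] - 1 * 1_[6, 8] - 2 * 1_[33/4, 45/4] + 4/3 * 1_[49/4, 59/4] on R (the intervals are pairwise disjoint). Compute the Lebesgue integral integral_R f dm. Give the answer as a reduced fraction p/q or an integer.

For a simple function f = sum_i c_i * 1_{A_i} with disjoint A_i,
  integral f dm = sum_i c_i * m(A_i).
Lengths of the A_i:
  m(A_1) = 9/2 - 3 = 3/2.
  m(A_2) = 8 - 6 = 2.
  m(A_3) = 45/4 - 33/4 = 3.
  m(A_4) = 59/4 - 49/4 = 5/2.
Contributions c_i * m(A_i):
  (2) * (3/2) = 3.
  (-1) * (2) = -2.
  (-2) * (3) = -6.
  (4/3) * (5/2) = 10/3.
Total: 3 - 2 - 6 + 10/3 = -5/3.

-5/3


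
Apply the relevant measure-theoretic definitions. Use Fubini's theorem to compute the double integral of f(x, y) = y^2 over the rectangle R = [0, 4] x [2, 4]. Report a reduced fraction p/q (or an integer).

f(x, y) is a tensor product of a function of x and a function of y, and both factors are bounded continuous (hence Lebesgue integrable) on the rectangle, so Fubini's theorem applies:
  integral_R f d(m x m) = (integral_a1^b1 1 dx) * (integral_a2^b2 y^2 dy).
Inner integral in x: integral_{0}^{4} 1 dx = (4^1 - 0^1)/1
  = 4.
Inner integral in y: integral_{2}^{4} y^2 dy = (4^3 - 2^3)/3
  = 56/3.
Product: (4) * (56/3) = 224/3.

224/3


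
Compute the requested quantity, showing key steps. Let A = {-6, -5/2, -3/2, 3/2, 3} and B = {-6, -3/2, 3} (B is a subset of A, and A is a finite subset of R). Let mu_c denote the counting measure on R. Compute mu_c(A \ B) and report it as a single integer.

Counting measure assigns mu_c(E) = |E| (number of elements) when E is finite. For B subset A, A \ B is the set of elements of A not in B, so |A \ B| = |A| - |B|.
|A| = 5, |B| = 3, so mu_c(A \ B) = 5 - 3 = 2.

2


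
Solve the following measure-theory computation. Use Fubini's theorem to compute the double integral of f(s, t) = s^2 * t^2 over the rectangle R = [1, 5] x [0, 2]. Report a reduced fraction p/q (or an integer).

f(s, t) is a tensor product of a function of s and a function of t, and both factors are bounded continuous (hence Lebesgue integrable) on the rectangle, so Fubini's theorem applies:
  integral_R f d(m x m) = (integral_a1^b1 s^2 ds) * (integral_a2^b2 t^2 dt).
Inner integral in s: integral_{1}^{5} s^2 ds = (5^3 - 1^3)/3
  = 124/3.
Inner integral in t: integral_{0}^{2} t^2 dt = (2^3 - 0^3)/3
  = 8/3.
Product: (124/3) * (8/3) = 992/9.

992/9


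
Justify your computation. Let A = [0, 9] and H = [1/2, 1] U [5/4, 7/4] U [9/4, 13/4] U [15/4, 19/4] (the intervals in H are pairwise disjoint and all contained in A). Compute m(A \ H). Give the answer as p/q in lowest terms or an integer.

The ambient interval has length m(A) = 9 - 0 = 9.
Since the holes are disjoint and sit inside A, by finite additivity
  m(H) = sum_i (b_i - a_i), and m(A \ H) = m(A) - m(H).
Computing the hole measures:
  m(H_1) = 1 - 1/2 = 1/2.
  m(H_2) = 7/4 - 5/4 = 1/2.
  m(H_3) = 13/4 - 9/4 = 1.
  m(H_4) = 19/4 - 15/4 = 1.
Summed: m(H) = 1/2 + 1/2 + 1 + 1 = 3.
So m(A \ H) = 9 - 3 = 6.

6


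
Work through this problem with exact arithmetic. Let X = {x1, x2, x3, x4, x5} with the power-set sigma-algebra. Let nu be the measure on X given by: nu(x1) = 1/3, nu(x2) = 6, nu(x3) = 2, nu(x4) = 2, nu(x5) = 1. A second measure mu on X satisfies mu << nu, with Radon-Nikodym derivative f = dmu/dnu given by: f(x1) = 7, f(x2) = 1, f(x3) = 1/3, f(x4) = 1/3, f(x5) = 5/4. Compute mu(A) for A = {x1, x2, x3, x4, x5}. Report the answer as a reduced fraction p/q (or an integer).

By the defining property of the Radon-Nikodym derivative, for every measurable set A,
  mu(A) = integral_A f dnu.
Since nu is a discrete measure concentrated on the atoms of X, the integral over A reduces to the sum
  mu(A) = sum_{x in A} f(x) * nu({x}).
Computing each term:
  x1: f(x1) * nu(x1) = 7 * 1/3 = 7/3.
  x2: f(x2) * nu(x2) = 1 * 6 = 6.
  x3: f(x3) * nu(x3) = 1/3 * 2 = 2/3.
  x4: f(x4) * nu(x4) = 1/3 * 2 = 2/3.
  x5: f(x5) * nu(x5) = 5/4 * 1 = 5/4.
Summing: mu(A) = 7/3 + 6 + 2/3 + 2/3 + 5/4 = 131/12.

131/12


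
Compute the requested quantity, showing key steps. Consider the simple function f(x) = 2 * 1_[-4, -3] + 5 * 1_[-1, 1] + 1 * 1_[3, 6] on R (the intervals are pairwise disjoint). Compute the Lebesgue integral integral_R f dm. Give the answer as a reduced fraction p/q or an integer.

For a simple function f = sum_i c_i * 1_{A_i} with disjoint A_i,
  integral f dm = sum_i c_i * m(A_i).
Lengths of the A_i:
  m(A_1) = -3 - (-4) = 1.
  m(A_2) = 1 - (-1) = 2.
  m(A_3) = 6 - 3 = 3.
Contributions c_i * m(A_i):
  (2) * (1) = 2.
  (5) * (2) = 10.
  (1) * (3) = 3.
Total: 2 + 10 + 3 = 15.

15


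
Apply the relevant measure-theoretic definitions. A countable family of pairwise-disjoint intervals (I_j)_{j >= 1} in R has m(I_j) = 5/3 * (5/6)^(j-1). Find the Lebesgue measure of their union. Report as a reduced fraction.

By countable additivity of the Lebesgue measure on pairwise disjoint measurable sets,
  m(union_{j >= 1} I_j) = sum_{j >= 1} m(I_j) = sum_{j >= 1} a * r^(j-1),
  with a = 5/3 and r = 5/6.
Since 0 < r = 5/6 < 1, the geometric series converges:
  sum_{j >= 1} a * r^(j-1) = a / (1 - r).
  = 5/3 / (1 - 5/6)
  = 5/3 / (1/6)
  = 10.

10


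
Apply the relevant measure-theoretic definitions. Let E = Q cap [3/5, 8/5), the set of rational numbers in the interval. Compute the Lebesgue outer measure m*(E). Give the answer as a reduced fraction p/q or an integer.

Q cap [3/5, 8/5) is countable; list its elements as q_1, q_2, ... . Fix eps > 0 and cover the k-th point by an interval of length eps * 2^(-k). The cover has total length eps * sum_{k>=1} 2^(-k) = eps, so by definition of outer measure m*(Q cap [3/5, 8/5)) <= eps. Since eps was arbitrary and m* >= 0, the outer measure is 0.

0


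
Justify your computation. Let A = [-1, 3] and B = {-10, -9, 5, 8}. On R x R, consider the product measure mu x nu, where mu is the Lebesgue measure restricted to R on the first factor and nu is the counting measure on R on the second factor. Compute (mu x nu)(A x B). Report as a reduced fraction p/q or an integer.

For a measurable rectangle A x B, the product measure satisfies
  (mu x nu)(A x B) = mu(A) * nu(B).
  mu(A) = 4.
  nu(B) = 4.
  (mu x nu)(A x B) = 4 * 4 = 16.

16
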